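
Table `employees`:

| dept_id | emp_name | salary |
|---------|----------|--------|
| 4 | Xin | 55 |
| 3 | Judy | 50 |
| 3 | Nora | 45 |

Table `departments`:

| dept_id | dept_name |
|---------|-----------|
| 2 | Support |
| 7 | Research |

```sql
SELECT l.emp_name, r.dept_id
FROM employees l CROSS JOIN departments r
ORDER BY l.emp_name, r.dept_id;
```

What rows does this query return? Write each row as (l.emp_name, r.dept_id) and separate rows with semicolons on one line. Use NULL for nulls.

(Judy, 2); (Judy, 7); (Nora, 2); (Nora, 7); (Xin, 2); (Xin, 7)

CROSS JOIN pairs every row of `employees` with every row of `departments`: 3 × 2 = 6 rows.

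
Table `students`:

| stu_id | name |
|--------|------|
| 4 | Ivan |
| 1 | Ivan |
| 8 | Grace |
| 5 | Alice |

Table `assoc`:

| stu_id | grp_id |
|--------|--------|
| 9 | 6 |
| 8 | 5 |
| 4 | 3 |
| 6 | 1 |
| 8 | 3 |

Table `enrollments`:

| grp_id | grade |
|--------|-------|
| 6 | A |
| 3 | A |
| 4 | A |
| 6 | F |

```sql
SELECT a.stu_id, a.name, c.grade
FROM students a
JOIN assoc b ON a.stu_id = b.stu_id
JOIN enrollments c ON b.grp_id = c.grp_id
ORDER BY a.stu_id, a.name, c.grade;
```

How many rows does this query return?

2

Step 1 — a INNER JOIN b on stu_id → 3 row(s).
Then INNER JOIN `enrollments c` on grp_id: keep only rows whose b.grp_id appears in c.
Result: 2 row(s).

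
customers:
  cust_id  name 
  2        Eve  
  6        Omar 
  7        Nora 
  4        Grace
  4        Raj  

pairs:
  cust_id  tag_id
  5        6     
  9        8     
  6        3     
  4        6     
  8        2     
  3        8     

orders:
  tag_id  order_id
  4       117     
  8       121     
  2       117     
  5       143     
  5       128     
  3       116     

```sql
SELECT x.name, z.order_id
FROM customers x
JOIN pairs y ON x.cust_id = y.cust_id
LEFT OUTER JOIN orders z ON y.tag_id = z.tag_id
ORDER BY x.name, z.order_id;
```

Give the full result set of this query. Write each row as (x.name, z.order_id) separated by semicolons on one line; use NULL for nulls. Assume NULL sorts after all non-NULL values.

Step 1 — x INNER JOIN y on cust_id → 3 row(s).
Then LEFT JOIN `orders z` on tag_id: each of those 3 rows is kept; rows whose y.tag_id has no match in z get NULL for z's columns.

(Grace, NULL); (Omar, 116); (Raj, NULL)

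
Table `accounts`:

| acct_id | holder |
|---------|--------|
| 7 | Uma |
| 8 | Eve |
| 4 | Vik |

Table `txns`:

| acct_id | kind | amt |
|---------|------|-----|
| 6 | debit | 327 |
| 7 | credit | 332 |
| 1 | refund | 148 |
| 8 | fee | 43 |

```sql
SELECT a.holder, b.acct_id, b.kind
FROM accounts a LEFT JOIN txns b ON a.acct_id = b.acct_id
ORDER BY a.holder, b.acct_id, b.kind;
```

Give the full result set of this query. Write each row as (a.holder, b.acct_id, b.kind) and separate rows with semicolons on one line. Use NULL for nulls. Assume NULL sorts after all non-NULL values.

LEFT JOIN keeps every row from `accounts`; unmatched rows get NULL for `txns`'s columns.
Matching on a.acct_id = b.acct_id.
- a row (acct_id=7): matches 1 b row(s) → 1 output row(s).
- a row (acct_id=8): matches 1 b row(s) → 1 output row(s).
- a row (acct_id=4): no match → kept, b columns NULL.
After projecting and ordering:
a.holder | b.acct_id | b.kind
Eve | 8 | fee
Uma | 7 | credit
Vik | NULL | NULL

(Eve, 8, fee); (Uma, 7, credit); (Vik, NULL, NULL)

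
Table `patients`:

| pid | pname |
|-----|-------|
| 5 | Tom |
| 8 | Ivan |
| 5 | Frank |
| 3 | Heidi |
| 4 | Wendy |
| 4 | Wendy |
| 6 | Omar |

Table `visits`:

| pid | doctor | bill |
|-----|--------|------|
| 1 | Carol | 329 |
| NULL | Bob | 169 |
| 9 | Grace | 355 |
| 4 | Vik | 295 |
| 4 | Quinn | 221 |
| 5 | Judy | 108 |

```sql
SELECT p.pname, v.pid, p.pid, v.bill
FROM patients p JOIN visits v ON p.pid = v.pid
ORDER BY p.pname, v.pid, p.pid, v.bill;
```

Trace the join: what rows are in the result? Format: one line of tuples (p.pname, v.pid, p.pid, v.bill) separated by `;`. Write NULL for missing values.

INNER JOIN keeps only pairs where the ON condition holds.
Matching on p.pid = v.pid. A NULL in a compared column never satisfies the condition.
- p (pid=5) pairs with 1 row(s) of v.
- p (pid=8) has no partner → excluded.
- p (pid=5) pairs with 1 row(s) of v.
- p (pid=3) has no partner → excluded.
- p (pid=4) pairs with 2 row(s) of v.
- p (pid=4) pairs with 2 row(s) of v.
- p (pid=6) has no partner → excluded.
After projecting and ordering:
p.pname | v.pid | p.pid | v.bill
Frank | 5 | 5 | 108
Tom | 5 | 5 | 108
Wendy | 4 | 4 | 221
Wendy | 4 | 4 | 221
Wendy | 4 | 4 | 295
Wendy | 4 | 4 | 295

(Frank, 5, 5, 108); (Tom, 5, 5, 108); (Wendy, 4, 4, 221); (Wendy, 4, 4, 221); (Wendy, 4, 4, 295); (Wendy, 4, 4, 295)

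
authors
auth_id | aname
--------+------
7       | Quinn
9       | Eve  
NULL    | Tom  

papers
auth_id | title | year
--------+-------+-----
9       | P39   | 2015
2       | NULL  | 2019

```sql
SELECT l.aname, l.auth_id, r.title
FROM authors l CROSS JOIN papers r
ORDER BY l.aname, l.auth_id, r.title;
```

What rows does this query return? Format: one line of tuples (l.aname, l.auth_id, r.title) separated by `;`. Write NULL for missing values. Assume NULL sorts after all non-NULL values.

CROSS JOIN pairs every row of `authors` with every row of `papers`: 3 × 2 = 6 rows.

(Eve, 9, P39); (Eve, 9, NULL); (Quinn, 7, P39); (Quinn, 7, NULL); (Tom, NULL, P39); (Tom, NULL, NULL)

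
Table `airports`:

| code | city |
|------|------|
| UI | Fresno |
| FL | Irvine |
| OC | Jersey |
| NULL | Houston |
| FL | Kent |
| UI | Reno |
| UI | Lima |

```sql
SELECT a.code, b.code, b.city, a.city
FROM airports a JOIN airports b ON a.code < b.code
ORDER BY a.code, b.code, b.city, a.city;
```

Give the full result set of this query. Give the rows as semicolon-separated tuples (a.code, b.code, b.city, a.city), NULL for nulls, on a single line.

(FL, OC, Jersey, Irvine); (FL, OC, Jersey, Kent); (FL, UI, Fresno, Irvine); (FL, UI, Fresno, Kent); (FL, UI, Lima, Irvine); (FL, UI, Lima, Kent); (FL, UI, Reno, Irvine); (FL, UI, Reno, Kent); (OC, UI, Fresno, Jersey); (OC, UI, Lima, Jersey); (OC, UI, Reno, Jersey)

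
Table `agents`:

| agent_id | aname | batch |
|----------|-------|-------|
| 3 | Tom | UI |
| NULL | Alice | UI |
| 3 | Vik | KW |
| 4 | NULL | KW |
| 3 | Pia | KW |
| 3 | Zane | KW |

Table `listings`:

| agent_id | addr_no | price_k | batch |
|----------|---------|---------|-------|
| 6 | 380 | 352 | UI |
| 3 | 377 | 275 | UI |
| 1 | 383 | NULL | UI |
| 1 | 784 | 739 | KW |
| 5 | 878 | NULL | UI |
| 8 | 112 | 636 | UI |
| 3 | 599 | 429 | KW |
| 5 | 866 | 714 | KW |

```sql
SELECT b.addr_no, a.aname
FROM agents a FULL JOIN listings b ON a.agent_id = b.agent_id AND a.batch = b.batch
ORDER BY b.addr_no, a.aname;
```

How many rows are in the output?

FULL OUTER JOIN keeps every row from both sides; unmatched rows get NULL for the other side's columns.
Matching on a.agent_id = b.agent_id AND a.batch = b.batch. A NULL in a compared column never satisfies the condition.
Matched pairs: 4; unmatched a rows kept: 2; unmatched b rows kept: 6.
Total: 4 matched + 8 padded = 12 rows.

12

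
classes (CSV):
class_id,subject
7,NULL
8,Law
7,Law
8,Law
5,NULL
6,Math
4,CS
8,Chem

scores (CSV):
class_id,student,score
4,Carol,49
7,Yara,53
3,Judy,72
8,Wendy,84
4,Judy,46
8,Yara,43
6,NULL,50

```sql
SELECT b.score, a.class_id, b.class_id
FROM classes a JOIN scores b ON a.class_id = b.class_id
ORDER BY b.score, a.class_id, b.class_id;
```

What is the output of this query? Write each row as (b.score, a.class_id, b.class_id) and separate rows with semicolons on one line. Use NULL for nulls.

(43, 8, 8); (43, 8, 8); (43, 8, 8); (46, 4, 4); (49, 4, 4); (50, 6, 6); (53, 7, 7); (53, 7, 7); (84, 8, 8); (84, 8, 8); (84, 8, 8)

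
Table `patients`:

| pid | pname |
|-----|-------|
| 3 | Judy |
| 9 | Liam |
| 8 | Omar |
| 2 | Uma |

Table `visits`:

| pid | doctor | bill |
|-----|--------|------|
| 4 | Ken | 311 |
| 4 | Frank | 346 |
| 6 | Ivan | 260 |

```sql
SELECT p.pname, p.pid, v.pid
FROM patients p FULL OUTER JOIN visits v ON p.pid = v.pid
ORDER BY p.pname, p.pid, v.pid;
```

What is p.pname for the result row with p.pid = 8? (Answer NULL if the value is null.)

FULL OUTER JOIN keeps every row from both sides; unmatched rows get NULL for the other side's columns.
Matching on p.pid = v.pid.
- p[0] pid=3 → no match; kept with NULLs on the v side.
- p[1] pid=9 → no match; kept with NULLs on the v side.
- p[2] pid=8 → no match; kept with NULLs on the v side.
- p[3] pid=2 → no match; kept with NULLs on the v side.
- 3 row(s) from v found no p partner → padded with NULL.

Omar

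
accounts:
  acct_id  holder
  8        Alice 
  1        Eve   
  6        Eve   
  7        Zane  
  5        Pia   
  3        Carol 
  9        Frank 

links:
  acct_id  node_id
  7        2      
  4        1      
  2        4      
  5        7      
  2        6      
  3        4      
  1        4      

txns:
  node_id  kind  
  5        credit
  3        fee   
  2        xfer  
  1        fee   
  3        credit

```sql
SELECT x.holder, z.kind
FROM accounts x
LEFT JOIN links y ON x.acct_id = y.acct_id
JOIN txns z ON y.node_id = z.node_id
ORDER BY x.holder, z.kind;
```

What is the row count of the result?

Evaluate left to right. First `accounts x LEFT JOIN links y` on acct_id: 7 row(s).
Then INNER JOIN `txns z` on node_id: keep only rows whose y.node_id appears in z.
Result: 1 row(s).

1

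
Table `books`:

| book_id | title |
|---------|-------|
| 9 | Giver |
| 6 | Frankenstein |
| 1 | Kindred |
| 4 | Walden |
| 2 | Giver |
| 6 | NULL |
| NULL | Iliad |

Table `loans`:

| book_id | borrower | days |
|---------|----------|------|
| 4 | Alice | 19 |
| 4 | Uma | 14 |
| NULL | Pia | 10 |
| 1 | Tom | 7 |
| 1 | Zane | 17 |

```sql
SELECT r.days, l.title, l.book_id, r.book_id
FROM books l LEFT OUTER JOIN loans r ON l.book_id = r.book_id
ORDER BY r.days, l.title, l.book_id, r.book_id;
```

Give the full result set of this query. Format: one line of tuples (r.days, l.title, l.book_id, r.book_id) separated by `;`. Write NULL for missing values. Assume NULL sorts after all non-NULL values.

LEFT JOIN keeps every row from `books`; unmatched rows get NULL for `loans`'s columns.
Matching on l.book_id = r.book_id. A NULL in a compared column never satisfies the condition.
- l row (book_id=9): no match → kept, r columns NULL.
- l row (book_id=6): no match → kept, r columns NULL.
- l row (book_id=1): matches 2 r row(s) → 2 output row(s).
- l row (book_id=4): matches 2 r row(s) → 2 output row(s).
- l row (book_id=2): no match → kept, r columns NULL.
- l row (book_id=6): no match → kept, r columns NULL.
- l row (book_id=NULL): no match → kept, r columns NULL.
After projecting and ordering:
r.days | l.title | l.book_id | r.book_id
7 | Kindred | 1 | 1
14 | Walden | 4 | 4
17 | Kindred | 1 | 1
19 | Walden | 4 | 4
NULL | Frankenstein | 6 | NULL
NULL | Giver | 2 | NULL
NULL | Giver | 9 | NULL
NULL | Iliad | NULL | NULL
NULL | NULL | 6 | NULL

(7, Kindred, 1, 1); (14, Walden, 4, 4); (17, Kindred, 1, 1); (19, Walden, 4, 4); (NULL, Frankenstein, 6, NULL); (NULL, Giver, 2, NULL); (NULL, Giver, 9, NULL); (NULL, Iliad, NULL, NULL); (NULL, NULL, 6, NULL)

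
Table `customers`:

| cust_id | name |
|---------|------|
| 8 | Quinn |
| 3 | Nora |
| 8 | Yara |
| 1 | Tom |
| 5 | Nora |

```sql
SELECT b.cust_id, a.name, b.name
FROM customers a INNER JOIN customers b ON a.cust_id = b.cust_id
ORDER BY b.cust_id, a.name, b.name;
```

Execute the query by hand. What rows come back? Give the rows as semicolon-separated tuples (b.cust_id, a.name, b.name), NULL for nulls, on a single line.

(1, Tom, Tom); (3, Nora, Nora); (5, Nora, Nora); (8, Quinn, Quinn); (8, Quinn, Yara); (8, Yara, Quinn); (8, Yara, Yara)

INNER JOIN keeps only pairs where the ON condition holds.
Matching on a.cust_id = b.cust_id.
Matched pairs: 7.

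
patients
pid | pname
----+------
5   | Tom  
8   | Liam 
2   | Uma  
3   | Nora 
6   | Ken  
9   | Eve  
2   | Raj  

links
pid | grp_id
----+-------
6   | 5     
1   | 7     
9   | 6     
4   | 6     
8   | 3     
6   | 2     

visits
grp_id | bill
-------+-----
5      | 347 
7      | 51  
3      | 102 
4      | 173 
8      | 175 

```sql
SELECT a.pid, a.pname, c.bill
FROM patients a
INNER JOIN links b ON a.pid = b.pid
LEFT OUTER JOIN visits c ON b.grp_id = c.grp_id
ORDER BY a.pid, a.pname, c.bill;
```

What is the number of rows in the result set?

Joins associate left-to-right: patients INNER JOIN links on pid gives 4 intermediate row(s).
Then LEFT JOIN `visits c` on grp_id: each of those 4 rows is kept; rows whose b.grp_id has no match in c get NULL for c's columns.
Result: 4 row(s).

4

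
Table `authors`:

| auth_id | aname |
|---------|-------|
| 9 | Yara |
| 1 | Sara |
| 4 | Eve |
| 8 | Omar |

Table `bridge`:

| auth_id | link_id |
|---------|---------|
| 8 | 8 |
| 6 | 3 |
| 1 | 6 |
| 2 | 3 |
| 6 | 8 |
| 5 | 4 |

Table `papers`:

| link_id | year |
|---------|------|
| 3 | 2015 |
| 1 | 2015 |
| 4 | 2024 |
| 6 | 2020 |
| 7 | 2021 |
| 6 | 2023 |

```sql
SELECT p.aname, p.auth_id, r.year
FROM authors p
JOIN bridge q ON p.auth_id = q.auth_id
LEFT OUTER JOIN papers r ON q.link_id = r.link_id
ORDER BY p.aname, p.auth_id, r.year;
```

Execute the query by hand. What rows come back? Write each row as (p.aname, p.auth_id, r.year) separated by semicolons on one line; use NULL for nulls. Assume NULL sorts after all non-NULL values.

Evaluate left to right. First `authors p INNER JOIN bridge q` on auth_id: 2 row(s).
Then LEFT JOIN `papers r` on link_id: each of those 2 rows is kept; rows whose q.link_id has no match in r get NULL for r's columns.

(Omar, 8, NULL); (Sara, 1, 2020); (Sara, 1, 2023)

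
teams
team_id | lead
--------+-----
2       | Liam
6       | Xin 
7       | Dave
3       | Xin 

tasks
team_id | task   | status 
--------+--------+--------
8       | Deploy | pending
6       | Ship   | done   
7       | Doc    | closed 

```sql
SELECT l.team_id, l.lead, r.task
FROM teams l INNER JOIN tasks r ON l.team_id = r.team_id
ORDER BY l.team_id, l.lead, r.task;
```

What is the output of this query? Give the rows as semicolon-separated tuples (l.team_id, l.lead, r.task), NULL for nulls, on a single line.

INNER JOIN keeps only pairs where the ON condition holds.
Matching on l.team_id = r.team_id.
- l (team_id=2) has no partner → excluded.
- l (team_id=6) pairs with 1 row(s) of r.
- l (team_id=7) pairs with 1 row(s) of r.
- l (team_id=3) has no partner → excluded.
After projecting and ordering:
l.team_id | l.lead | r.task
6 | Xin | Ship
7 | Dave | Doc

(6, Xin, Ship); (7, Dave, Doc)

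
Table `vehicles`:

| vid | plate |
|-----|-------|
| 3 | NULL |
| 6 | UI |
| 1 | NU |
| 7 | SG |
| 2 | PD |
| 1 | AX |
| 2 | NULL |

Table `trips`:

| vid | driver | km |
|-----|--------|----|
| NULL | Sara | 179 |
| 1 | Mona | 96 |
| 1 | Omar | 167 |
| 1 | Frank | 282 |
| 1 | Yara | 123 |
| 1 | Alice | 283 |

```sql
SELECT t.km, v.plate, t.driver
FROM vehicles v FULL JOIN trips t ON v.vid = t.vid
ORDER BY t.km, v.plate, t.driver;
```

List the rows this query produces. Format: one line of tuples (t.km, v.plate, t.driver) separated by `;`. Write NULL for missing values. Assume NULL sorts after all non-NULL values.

(96, AX, Mona); (96, NU, Mona); (123, AX, Yara); (123, NU, Yara); (167, AX, Omar); (167, NU, Omar); (179, NULL, Sara); (282, AX, Frank); (282, NU, Frank); (283, AX, Alice); (283, NU, Alice); (NULL, PD, NULL); (NULL, SG, NULL); (NULL, UI, NULL); (NULL, NULL, NULL); (NULL, NULL, NULL)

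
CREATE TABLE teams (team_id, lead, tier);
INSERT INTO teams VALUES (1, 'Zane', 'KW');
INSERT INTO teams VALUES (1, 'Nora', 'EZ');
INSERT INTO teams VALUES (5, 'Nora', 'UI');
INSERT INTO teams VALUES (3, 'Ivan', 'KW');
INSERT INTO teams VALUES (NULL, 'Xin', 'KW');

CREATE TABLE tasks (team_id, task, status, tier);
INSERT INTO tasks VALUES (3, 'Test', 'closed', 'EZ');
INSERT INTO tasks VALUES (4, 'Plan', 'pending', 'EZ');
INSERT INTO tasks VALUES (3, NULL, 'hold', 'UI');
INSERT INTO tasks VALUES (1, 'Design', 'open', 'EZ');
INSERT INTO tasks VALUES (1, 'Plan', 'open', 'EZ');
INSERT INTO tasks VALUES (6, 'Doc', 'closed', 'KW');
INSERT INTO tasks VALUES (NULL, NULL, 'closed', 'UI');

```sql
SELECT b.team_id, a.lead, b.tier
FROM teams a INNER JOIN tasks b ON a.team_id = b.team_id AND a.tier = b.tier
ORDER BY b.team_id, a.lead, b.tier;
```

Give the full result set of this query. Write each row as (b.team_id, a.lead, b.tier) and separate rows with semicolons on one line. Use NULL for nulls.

INNER JOIN keeps only pairs where the ON condition holds.
Matching on a.team_id = b.team_id AND a.tier = b.tier. A NULL in a compared column never satisfies the condition.
- a row (team_id=1, tier=KW): no match → dropped.
- a row (team_id=1, tier=EZ): matches 2 b row(s) → 2 output row(s).
- a row (team_id=5, tier=UI): no match → dropped.
- a row (team_id=3, tier=KW): no match → dropped.
- a row (team_id=NULL, tier=KW): no match → dropped.
After projecting and ordering:
b.team_id | a.lead | b.tier
1 | Nora | EZ
1 | Nora | EZ

(1, Nora, EZ); (1, Nora, EZ)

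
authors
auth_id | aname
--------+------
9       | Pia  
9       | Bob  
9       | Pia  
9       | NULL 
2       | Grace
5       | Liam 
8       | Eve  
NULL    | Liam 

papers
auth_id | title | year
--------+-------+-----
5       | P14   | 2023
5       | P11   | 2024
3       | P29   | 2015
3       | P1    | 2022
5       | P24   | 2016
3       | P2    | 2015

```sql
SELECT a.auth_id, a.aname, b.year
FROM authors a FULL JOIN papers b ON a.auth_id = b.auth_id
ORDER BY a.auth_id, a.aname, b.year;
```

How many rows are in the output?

13

FULL OUTER JOIN keeps every row from both sides; unmatched rows get NULL for the other side's columns.
Matching on a.auth_id = b.auth_id. A NULL in a compared column never satisfies the condition.
- a[0] auth_id=9 → no match; kept with NULLs on the b side.
- a[1] auth_id=9 → no match; kept with NULLs on the b side.
- a[2] auth_id=9 → no match; kept with NULLs on the b side.
- a[3] auth_id=9 → no match; kept with NULLs on the b side.
- a[4] auth_id=2 → no match; kept with NULLs on the b side.
- a[5] auth_id=5 → 3 match(es) in b → 3 row(s).
- a[6] auth_id=8 → no match; kept with NULLs on the b side.
- a[7] auth_id=NULL → no match; kept with NULLs on the b side.
- 3 row(s) from b found no a partner → padded with NULL.
Total: 3 matched + 10 padded = 13 rows.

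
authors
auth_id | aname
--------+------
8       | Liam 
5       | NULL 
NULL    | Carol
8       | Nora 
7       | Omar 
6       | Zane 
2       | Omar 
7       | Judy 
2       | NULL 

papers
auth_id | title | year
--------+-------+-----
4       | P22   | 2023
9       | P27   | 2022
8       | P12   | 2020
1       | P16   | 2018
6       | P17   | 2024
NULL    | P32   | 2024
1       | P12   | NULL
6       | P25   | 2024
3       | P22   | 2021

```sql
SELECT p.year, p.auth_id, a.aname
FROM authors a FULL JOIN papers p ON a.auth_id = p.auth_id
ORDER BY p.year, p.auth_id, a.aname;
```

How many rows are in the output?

FULL OUTER JOIN keeps every row from both sides; unmatched rows get NULL for the other side's columns.
Matching on a.auth_id = p.auth_id. A NULL in a compared column never satisfies the condition.
- a[0] auth_id=8 → 1 match(es) in p → 1 row(s).
- a[1] auth_id=5 → no match; kept with NULLs on the p side.
- a[2] auth_id=NULL → no match; kept with NULLs on the p side.
- a[3] auth_id=8 → 1 match(es) in p → 1 row(s).
- a[4] auth_id=7 → no match; kept with NULLs on the p side.
- a[5] auth_id=6 → 2 match(es) in p → 2 row(s).
- a[6] auth_id=2 → no match; kept with NULLs on the p side.
- a[7] auth_id=7 → no match; kept with NULLs on the p side.
- a[8] auth_id=2 → no match; kept with NULLs on the p side.
- 6 row(s) from p found no a partner → padded with NULL.
Total: 4 matched + 12 padded = 16 rows.

16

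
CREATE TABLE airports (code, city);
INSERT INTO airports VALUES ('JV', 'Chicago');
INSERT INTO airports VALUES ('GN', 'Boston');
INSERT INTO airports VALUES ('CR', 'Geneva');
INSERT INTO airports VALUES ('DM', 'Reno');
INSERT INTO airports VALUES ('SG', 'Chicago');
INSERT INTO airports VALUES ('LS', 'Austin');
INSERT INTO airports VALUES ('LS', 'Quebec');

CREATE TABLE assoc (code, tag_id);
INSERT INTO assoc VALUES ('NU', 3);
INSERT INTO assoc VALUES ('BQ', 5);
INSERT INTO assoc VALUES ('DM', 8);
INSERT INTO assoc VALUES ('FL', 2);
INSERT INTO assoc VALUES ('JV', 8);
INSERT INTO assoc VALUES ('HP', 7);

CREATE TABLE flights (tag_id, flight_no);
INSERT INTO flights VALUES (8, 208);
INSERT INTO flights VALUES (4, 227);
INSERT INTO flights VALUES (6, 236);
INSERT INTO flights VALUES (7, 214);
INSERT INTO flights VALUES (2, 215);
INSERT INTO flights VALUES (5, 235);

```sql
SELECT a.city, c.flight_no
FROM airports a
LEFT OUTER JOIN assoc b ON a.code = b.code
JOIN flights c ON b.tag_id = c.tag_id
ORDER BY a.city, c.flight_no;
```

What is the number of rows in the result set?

2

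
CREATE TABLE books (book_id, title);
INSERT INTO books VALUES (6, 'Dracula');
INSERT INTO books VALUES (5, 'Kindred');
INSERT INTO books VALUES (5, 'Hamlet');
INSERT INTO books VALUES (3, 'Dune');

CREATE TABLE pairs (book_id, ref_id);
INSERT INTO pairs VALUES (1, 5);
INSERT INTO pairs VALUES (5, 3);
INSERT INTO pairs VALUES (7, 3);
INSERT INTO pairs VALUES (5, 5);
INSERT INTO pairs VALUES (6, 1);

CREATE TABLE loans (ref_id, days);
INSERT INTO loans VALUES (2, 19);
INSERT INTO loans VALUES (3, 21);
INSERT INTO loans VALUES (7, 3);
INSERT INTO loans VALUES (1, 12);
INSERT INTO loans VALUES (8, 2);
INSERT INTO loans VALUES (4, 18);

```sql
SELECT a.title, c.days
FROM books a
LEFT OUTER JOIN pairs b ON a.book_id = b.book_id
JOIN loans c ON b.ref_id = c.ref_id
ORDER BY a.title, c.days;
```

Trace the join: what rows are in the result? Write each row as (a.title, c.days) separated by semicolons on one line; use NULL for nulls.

(Dracula, 12); (Hamlet, 21); (Kindred, 21)

Step 1 — a LEFT JOIN b on book_id → 6 row(s).
Then INNER JOIN `loans c` on ref_id: keep only rows whose b.ref_id appears in c.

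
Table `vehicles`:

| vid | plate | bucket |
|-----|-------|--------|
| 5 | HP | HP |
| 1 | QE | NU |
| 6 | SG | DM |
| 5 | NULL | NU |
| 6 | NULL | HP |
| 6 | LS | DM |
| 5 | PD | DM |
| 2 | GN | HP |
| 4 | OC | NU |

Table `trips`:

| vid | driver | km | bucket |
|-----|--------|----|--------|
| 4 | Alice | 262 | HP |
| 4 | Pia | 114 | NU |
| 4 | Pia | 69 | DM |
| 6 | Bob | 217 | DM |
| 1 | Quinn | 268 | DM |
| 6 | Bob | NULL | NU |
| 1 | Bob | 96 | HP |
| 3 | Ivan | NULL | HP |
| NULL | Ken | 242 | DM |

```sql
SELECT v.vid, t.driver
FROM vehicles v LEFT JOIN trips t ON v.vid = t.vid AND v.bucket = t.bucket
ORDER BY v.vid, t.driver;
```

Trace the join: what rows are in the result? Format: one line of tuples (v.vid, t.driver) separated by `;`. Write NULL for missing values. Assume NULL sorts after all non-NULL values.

(1, NULL); (2, NULL); (4, Pia); (5, NULL); (5, NULL); (5, NULL); (6, Bob); (6, Bob); (6, NULL)

LEFT JOIN keeps every row from `vehicles`; unmatched rows get NULL for `trips`'s columns.
Matching on v.vid = t.vid AND v.bucket = t.bucket. A NULL in a compared column never satisfies the condition.
- v row (vid=5, bucket=HP): no match → kept, t columns NULL.
- v row (vid=1, bucket=NU): no match → kept, t columns NULL.
- v row (vid=6, bucket=DM): matches 1 t row(s) → 1 output row(s).
- v row (vid=5, bucket=NU): no match → kept, t columns NULL.
- v row (vid=6, bucket=HP): no match → kept, t columns NULL.
- v row (vid=6, bucket=DM): matches 1 t row(s) → 1 output row(s).
- v row (vid=5, bucket=DM): no match → kept, t columns NULL.
- v row (vid=2, bucket=HP): no match → kept, t columns NULL.
- v row (vid=4, bucket=NU): matches 1 t row(s) → 1 output row(s).
After projecting and ordering:
v.vid | t.driver
1 | NULL
2 | NULL
4 | Pia
5 | NULL
5 | NULL
5 | NULL
6 | Bob
6 | Bob
6 | NULL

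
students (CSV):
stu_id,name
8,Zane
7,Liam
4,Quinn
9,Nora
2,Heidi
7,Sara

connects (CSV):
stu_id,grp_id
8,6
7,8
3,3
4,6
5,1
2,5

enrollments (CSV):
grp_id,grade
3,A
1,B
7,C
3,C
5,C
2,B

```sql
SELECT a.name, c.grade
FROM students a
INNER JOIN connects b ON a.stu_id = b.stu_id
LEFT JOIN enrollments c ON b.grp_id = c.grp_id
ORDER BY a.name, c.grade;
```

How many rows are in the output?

5

Evaluate left to right. First `students a INNER JOIN connects b` on stu_id: 5 row(s).
Then LEFT JOIN `enrollments c` on grp_id: each of those 5 rows is kept; rows whose b.grp_id has no match in c get NULL for c's columns.
Result: 5 row(s).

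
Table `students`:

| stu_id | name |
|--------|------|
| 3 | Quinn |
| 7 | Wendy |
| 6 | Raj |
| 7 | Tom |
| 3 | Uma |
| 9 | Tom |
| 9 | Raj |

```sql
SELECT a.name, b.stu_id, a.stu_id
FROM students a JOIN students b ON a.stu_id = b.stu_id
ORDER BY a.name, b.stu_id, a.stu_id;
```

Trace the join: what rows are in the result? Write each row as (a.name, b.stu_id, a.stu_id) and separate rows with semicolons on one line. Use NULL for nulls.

(Quinn, 3, 3); (Quinn, 3, 3); (Raj, 6, 6); (Raj, 9, 9); (Raj, 9, 9); (Tom, 7, 7); (Tom, 7, 7); (Tom, 9, 9); (Tom, 9, 9); (Uma, 3, 3); (Uma, 3, 3); (Wendy, 7, 7); (Wendy, 7, 7)

INNER JOIN keeps only pairs where the ON condition holds.
Matching on a.stu_id = b.stu_id.
Matched pairs: 13.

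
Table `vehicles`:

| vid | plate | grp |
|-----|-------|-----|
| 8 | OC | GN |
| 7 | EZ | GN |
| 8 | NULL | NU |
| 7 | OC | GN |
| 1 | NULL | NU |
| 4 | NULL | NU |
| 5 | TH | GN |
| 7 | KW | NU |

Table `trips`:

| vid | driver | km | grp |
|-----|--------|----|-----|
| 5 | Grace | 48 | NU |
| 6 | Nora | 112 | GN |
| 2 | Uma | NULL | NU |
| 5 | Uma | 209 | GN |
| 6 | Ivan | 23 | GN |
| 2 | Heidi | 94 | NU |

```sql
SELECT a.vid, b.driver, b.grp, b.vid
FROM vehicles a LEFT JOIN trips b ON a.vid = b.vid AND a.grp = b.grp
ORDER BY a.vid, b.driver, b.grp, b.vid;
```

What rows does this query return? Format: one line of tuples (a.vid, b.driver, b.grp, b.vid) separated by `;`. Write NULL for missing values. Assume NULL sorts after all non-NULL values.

(1, NULL, NULL, NULL); (4, NULL, NULL, NULL); (5, Uma, GN, 5); (7, NULL, NULL, NULL); (7, NULL, NULL, NULL); (7, NULL, NULL, NULL); (8, NULL, NULL, NULL); (8, NULL, NULL, NULL)

LEFT JOIN keeps every row from `vehicles`; unmatched rows get NULL for `trips`'s columns.
Matching on a.vid = b.vid AND a.grp = b.grp.
- a row (vid=8, grp=GN): no match → kept, b columns NULL.
- a row (vid=7, grp=GN): no match → kept, b columns NULL.
- a row (vid=8, grp=NU): no match → kept, b columns NULL.
- a row (vid=7, grp=GN): no match → kept, b columns NULL.
- a row (vid=1, grp=NU): no match → kept, b columns NULL.
- a row (vid=4, grp=NU): no match → kept, b columns NULL.
- a row (vid=5, grp=GN): matches 1 b row(s) → 1 output row(s).
- a row (vid=7, grp=NU): no match → kept, b columns NULL.
After projecting and ordering:
a.vid | b.driver | b.grp | b.vid
1 | NULL | NULL | NULL
4 | NULL | NULL | NULL
5 | Uma | GN | 5
7 | NULL | NULL | NULL
7 | NULL | NULL | NULL
7 | NULL | NULL | NULL
8 | NULL | NULL | NULL
8 | NULL | NULL | NULL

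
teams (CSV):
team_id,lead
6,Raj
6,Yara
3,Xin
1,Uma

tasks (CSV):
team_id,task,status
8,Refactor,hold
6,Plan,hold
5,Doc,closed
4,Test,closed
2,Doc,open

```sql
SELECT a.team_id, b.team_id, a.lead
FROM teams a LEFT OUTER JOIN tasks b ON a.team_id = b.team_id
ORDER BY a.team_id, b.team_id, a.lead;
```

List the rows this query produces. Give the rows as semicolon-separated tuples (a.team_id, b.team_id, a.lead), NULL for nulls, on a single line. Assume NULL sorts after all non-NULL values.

(1, NULL, Uma); (3, NULL, Xin); (6, 6, Raj); (6, 6, Yara)

LEFT JOIN keeps every row from `teams`; unmatched rows get NULL for `tasks`'s columns.
Matching on a.team_id = b.team_id.
Matched pairs: 2; unmatched a rows kept: 2.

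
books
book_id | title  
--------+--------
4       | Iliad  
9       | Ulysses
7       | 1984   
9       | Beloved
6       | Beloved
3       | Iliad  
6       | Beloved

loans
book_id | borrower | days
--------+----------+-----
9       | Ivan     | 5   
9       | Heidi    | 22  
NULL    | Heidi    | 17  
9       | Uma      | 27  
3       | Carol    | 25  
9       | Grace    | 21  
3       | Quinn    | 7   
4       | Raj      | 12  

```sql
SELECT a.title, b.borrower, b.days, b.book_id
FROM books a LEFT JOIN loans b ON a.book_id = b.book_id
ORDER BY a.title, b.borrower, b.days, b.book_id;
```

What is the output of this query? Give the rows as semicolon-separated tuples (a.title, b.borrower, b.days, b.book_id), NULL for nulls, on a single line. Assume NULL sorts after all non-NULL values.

LEFT JOIN keeps every row from `books`; unmatched rows get NULL for `loans`'s columns.
Matching on a.book_id = b.book_id. A NULL in a compared column never satisfies the condition.
Matched pairs: 11; unmatched a rows kept: 3.

(1984, NULL, NULL, NULL); (Beloved, Grace, 21, 9); (Beloved, Heidi, 22, 9); (Beloved, Ivan, 5, 9); (Beloved, Uma, 27, 9); (Beloved, NULL, NULL, NULL); (Beloved, NULL, NULL, NULL); (Iliad, Carol, 25, 3); (Iliad, Quinn, 7, 3); (Iliad, Raj, 12, 4); (Ulysses, Grace, 21, 9); (Ulysses, Heidi, 22, 9); (Ulysses, Ivan, 5, 9); (Ulysses, Uma, 27, 9)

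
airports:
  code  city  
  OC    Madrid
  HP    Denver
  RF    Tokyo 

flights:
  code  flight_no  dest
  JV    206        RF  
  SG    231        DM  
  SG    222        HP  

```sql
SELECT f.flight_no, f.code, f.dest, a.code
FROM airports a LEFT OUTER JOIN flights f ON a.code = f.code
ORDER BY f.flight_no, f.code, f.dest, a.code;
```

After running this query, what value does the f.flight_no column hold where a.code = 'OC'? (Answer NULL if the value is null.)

LEFT JOIN keeps every row from `airports`; unmatched rows get NULL for `flights`'s columns.
Matching on a.code = f.code.
Matched pairs: 0; unmatched a rows kept: 3.

NULL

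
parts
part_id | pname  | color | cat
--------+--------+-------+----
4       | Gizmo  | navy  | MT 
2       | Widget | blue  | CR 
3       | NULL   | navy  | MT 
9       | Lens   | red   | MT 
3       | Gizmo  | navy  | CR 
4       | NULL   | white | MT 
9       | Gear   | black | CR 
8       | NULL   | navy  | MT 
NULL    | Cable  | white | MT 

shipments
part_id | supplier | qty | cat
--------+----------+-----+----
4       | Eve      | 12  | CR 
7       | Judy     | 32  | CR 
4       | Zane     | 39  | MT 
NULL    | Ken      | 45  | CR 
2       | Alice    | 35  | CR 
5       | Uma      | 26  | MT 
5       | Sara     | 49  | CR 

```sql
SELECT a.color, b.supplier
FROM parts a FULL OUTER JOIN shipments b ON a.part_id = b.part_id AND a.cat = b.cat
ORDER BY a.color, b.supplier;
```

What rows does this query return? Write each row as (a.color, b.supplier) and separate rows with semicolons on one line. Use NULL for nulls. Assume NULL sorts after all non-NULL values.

(black, NULL); (blue, Alice); (navy, Zane); (navy, NULL); (navy, NULL); (navy, NULL); (red, NULL); (white, Zane); (white, NULL); (NULL, Eve); (NULL, Judy); (NULL, Ken); (NULL, Sara); (NULL, Uma)

FULL OUTER JOIN keeps every row from both sides; unmatched rows get NULL for the other side's columns.
Matching on a.part_id = b.part_id AND a.cat = b.cat. A NULL in a compared column never satisfies the condition.
Matched pairs: 3; unmatched a rows kept: 6; unmatched b rows kept: 5.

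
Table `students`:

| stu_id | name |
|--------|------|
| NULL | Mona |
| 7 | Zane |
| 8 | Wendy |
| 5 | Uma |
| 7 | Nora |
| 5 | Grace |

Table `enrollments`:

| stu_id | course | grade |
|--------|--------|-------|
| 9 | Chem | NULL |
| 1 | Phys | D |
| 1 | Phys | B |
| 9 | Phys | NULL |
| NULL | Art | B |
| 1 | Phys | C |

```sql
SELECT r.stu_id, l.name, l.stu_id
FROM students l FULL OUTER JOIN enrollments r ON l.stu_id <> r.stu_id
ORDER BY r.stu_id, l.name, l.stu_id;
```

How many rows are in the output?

FULL OUTER JOIN keeps every row from both sides; unmatched rows get NULL for the other side's columns.
Matching on l.stu_id <> r.stu_id. A NULL in a compared column never satisfies the condition.
- l[0] stu_id=NULL → no match; kept with NULLs on the r side.
- l[1] stu_id=7 → 5 match(es) in r → 5 row(s).
- l[2] stu_id=8 → 5 match(es) in r → 5 row(s).
- l[3] stu_id=5 → 5 match(es) in r → 5 row(s).
- l[4] stu_id=7 → 5 match(es) in r → 5 row(s).
- l[5] stu_id=5 → 5 match(es) in r → 5 row(s).
- 1 r row(s) had no l match → kept, l columns NULL.
Total: 25 matched + 2 padded = 27 rows.

27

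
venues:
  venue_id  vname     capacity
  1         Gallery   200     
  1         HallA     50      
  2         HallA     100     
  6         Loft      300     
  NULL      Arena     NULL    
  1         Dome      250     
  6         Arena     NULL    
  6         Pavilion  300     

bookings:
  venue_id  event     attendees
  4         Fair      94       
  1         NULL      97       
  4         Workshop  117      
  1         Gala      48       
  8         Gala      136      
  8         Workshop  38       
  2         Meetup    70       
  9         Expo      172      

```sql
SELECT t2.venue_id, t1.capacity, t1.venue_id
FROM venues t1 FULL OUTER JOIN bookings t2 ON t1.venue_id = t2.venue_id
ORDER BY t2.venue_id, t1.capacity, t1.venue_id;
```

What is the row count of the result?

16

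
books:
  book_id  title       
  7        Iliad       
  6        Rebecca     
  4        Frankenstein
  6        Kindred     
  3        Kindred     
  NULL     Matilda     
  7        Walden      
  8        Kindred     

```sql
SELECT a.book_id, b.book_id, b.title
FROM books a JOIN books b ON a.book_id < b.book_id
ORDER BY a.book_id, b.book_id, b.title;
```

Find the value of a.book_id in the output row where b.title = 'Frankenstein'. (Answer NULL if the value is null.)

3

INNER JOIN keeps only pairs where the ON condition holds.
Matching on a.book_id < b.book_id. A NULL in a compared column never satisfies the condition.
- a (book_id=7) pairs with 1 row(s) of b.
- a (book_id=6) pairs with 3 row(s) of b.
- a (book_id=4) pairs with 5 row(s) of b.
- a (book_id=6) pairs with 3 row(s) of b.
- a (book_id=3) pairs with 6 row(s) of b.
- a (book_id=NULL) has no partner → excluded.
- a (book_id=7) pairs with 1 row(s) of b.
- a (book_id=8) has no partner → excluded.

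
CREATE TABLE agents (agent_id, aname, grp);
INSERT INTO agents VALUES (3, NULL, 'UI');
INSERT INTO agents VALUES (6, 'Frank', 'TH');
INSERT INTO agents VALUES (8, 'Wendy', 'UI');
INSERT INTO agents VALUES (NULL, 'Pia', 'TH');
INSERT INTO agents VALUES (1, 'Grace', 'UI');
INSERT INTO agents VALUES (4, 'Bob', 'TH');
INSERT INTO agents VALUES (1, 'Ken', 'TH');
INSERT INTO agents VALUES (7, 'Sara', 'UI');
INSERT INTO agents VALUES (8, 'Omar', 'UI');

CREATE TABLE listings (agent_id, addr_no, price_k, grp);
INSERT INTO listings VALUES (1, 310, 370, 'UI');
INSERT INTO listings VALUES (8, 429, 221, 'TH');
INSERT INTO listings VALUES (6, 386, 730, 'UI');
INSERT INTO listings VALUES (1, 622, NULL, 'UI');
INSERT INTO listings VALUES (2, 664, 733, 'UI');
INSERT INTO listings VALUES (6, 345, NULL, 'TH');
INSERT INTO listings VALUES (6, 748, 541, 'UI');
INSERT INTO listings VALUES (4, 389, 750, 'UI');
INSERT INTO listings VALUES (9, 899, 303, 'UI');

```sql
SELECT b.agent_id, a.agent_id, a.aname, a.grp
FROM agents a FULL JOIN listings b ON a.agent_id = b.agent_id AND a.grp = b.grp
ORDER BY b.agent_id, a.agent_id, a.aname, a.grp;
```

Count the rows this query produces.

FULL OUTER JOIN keeps every row from both sides; unmatched rows get NULL for the other side's columns.
Matching on a.agent_id = b.agent_id AND a.grp = b.grp. A NULL in a compared column never satisfies the condition.
Matched pairs: 3; unmatched a rows kept: 7; unmatched b rows kept: 6.
Total: 3 matched + 13 padded = 16 rows.

16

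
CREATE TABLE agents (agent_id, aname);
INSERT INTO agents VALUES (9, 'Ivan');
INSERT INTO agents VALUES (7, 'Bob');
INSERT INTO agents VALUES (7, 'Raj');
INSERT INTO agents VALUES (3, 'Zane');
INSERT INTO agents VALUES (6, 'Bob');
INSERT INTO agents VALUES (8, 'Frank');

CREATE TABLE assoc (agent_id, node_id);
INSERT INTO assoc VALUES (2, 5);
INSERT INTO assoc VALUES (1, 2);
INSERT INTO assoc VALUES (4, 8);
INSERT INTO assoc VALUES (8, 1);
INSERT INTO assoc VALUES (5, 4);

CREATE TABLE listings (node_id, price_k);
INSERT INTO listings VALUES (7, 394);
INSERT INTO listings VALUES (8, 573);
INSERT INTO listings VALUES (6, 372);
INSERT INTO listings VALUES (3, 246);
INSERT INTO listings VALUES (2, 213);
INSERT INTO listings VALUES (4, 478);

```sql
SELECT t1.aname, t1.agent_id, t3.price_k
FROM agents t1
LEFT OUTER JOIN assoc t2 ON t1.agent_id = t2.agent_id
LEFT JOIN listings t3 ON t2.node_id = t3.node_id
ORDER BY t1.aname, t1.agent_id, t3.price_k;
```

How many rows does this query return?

Evaluate left to right. First `agents t1 LEFT JOIN assoc t2` on agent_id: 6 row(s).
Then LEFT JOIN `listings t3` on node_id: each of those 6 rows is kept; rows whose t2.node_id has no match in t3 get NULL for t3's columns.
Result: 6 row(s).

6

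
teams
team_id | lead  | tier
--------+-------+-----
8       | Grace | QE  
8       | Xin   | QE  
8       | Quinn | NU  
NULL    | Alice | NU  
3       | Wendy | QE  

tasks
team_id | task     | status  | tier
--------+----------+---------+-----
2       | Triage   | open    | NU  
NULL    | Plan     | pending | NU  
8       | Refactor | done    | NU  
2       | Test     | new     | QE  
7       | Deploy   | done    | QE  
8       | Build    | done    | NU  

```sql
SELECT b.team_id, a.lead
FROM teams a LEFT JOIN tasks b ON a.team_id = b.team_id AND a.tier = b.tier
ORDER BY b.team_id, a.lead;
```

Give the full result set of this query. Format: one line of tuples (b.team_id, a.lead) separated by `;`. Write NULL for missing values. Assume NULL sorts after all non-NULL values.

LEFT JOIN keeps every row from `teams`; unmatched rows get NULL for `tasks`'s columns.
Matching on a.team_id = b.team_id AND a.tier = b.tier. A NULL in a compared column never satisfies the condition.
- a row (team_id=8, tier=QE): no match → kept, b columns NULL.
- a row (team_id=8, tier=QE): no match → kept, b columns NULL.
- a row (team_id=8, tier=NU): matches 2 b row(s) → 2 output row(s).
- a row (team_id=NULL, tier=NU): no match → kept, b columns NULL.
- a row (team_id=3, tier=QE): no match → kept, b columns NULL.
After projecting and ordering:
b.team_id | a.lead
8 | Quinn
8 | Quinn
NULL | Alice
NULL | Grace
NULL | Wendy
NULL | Xin

(8, Quinn); (8, Quinn); (NULL, Alice); (NULL, Grace); (NULL, Wendy); (NULL, Xin)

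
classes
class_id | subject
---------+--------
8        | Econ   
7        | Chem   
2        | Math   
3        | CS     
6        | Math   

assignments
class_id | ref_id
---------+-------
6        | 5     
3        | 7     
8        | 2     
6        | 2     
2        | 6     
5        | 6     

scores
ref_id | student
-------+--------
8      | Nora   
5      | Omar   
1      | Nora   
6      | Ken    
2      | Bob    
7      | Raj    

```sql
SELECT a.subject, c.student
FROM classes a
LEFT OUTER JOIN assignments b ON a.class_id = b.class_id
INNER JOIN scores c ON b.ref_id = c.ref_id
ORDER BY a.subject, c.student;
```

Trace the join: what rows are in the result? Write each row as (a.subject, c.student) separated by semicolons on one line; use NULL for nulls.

(CS, Raj); (Econ, Bob); (Math, Bob); (Math, Ken); (Math, Omar)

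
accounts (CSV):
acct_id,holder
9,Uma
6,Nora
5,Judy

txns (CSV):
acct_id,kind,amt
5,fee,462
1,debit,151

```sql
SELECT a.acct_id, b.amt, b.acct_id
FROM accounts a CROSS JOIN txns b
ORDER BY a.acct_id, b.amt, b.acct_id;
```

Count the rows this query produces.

CROSS JOIN pairs every row of `accounts` with every row of `txns`: 3 × 2 = 6 rows.

6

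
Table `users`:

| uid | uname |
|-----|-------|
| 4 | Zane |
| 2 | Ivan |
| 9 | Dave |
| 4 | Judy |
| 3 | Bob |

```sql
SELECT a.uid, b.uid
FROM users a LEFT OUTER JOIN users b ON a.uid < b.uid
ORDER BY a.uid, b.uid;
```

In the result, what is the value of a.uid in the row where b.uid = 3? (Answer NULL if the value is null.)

LEFT JOIN keeps every row from `users a`; unmatched rows get NULL for `users b`'s columns.
Matching on a.uid < b.uid.
- a[0] uid=4 → 1 match(es) in b → 1 row(s).
- a[1] uid=2 → 4 match(es) in b → 4 row(s).
- a[2] uid=9 → no match; kept with NULLs on the b side.
- a[3] uid=4 → 1 match(es) in b → 1 row(s).
- a[4] uid=3 → 3 match(es) in b → 3 row(s).

2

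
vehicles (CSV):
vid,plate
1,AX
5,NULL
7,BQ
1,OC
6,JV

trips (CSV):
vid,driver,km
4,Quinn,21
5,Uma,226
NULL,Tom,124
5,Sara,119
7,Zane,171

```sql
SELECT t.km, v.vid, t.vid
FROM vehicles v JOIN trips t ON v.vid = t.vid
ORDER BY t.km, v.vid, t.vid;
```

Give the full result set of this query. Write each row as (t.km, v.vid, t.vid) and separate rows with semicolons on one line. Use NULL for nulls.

INNER JOIN keeps only pairs where the ON condition holds.
Matching on v.vid = t.vid. A NULL in a compared column never satisfies the condition.
- vid=1: no matching t row, dropped.
- vid=5: 2 matching t row(s), so 2 row(s) emitted.
- vid=7: 1 matching t row(s), so 1 row(s) emitted.
- vid=1: no matching t row, dropped.
- vid=6: no matching t row, dropped.
After projecting and ordering:
t.km | v.vid | t.vid
119 | 5 | 5
171 | 7 | 7
226 | 5 | 5

(119, 5, 5); (171, 7, 7); (226, 5, 5)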